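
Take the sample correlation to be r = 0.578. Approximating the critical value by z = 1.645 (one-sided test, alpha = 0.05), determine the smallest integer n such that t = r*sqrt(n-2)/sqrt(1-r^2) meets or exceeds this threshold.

8

r√(n−2)/√(1−r²) ≥ 1.645  ⇔  n−2 ≥ (1.645)²·(1−r²)/r²
(1−r²)/r² = (1−0.334084)/0.334084 = 1.9933
n ≥ 2 + 2.706025·1.9933 = 2 + 5.3939 = 7.3939
⌈7.3939⌉ = 8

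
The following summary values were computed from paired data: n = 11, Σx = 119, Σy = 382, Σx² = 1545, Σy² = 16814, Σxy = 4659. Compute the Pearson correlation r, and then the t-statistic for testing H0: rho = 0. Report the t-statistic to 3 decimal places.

1.979

S_xy = nΣxy − ΣxΣy = 11·4659 − 119·382 = 51249 − 45458 = 5791
S_xx = nΣx² − (Σx)² = 11·1545 − 119² = 16995 − 14161 = 2834
S_yy = nΣy² − (Σy)² = 11·16814 − 382² = 184954 − 145924 = 39030
r = S_xy / √(S_xx·S_yy) = 5791 / √(2834·39030) = 5791 / √110611020 = 5791 / 10517.1774 = 0.5506
t = r·√(n−2)/√(1−r²) = 0.5506·√9 / √(1−0.303160) = 1.651800 / 0.834769 = 1.979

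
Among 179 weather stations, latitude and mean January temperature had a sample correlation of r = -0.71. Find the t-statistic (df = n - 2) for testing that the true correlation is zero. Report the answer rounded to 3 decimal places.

1 − r² = 1 − 0.5041 = 0.4959;  √(1−r²) = 0.704202
√(n−2) = √177 = 13.304135
t = r·√(n−2)/√(1−r²) = -0.71 · 13.304135 / 0.704202 = -13.414

-13.414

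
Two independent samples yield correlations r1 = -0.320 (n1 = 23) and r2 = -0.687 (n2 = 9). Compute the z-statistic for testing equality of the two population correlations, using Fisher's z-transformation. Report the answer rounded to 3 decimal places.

1.097

Fisher z-transforms: z1 = atanh(-0.320) = -0.331647, z2 = atanh(-0.687) = -0.842252; difference d = 0.510605
Var(d) = 1/20 + 1/6 = 0.0500000 + 0.1666667 = 0.2166667
z = d/√Var(d) = 0.510605 / √0.2166667 = 0.510605 / 0.465475 = 1.097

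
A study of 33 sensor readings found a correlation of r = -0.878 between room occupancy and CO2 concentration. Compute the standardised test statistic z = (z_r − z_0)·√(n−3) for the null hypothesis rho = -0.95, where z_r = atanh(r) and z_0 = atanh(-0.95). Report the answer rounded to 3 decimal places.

2.546

z_r = atanh(-0.878) = -1.366971,  z_0 = atanh(-0.95) = -1.831781
SE = 1/√(n−3) = 1/√30 = 0.182574
z = (z_r − z_0)/SE = (-1.366971 − (-1.831781)) / 0.182574 = 0.464810 / 0.182574 = 2.546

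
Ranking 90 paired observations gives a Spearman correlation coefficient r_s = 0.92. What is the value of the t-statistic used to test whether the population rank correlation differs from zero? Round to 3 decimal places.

22.021

1 − r_s² = 1 − 0.8464 = 0.1536;  √(1−r_s²) = 0.391918
√(n−2) = √88 = 9.380832
t = r_s·√(n−2)/√(1−r_s²) = 0.92 · 9.380832 / 0.391918 = 22.021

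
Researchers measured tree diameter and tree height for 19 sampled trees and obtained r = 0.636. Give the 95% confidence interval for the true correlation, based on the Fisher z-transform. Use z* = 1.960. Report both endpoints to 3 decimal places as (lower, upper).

(0.256, 0.846)

z_r = atanh(0.636) = 0.751428;  SE = 1/√(n−3) = 1/√16 = 0.250000
z-limits: 0.751428 ± 1.960·0.250000 = 0.751428 ± 0.490000 = [0.261428, 1.241428]
ρ-limits: (tanh 0.261428, tanh 1.241428) = (0.256, 0.846)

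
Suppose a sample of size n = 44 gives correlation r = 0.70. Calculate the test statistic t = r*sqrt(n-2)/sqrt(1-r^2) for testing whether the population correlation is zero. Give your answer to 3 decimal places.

6.352

1 − r² = 1 − 0.4900 = 0.5100;  √(1−r²) = 0.714143
√(n−2) = √42 = 6.480741
t = r·√(n−2)/√(1−r²) = 0.70 · 6.480741 / 0.714143 = 6.352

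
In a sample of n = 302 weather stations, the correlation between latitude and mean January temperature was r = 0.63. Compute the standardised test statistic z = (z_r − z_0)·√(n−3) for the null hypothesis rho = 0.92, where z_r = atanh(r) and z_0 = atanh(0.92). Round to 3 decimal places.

-14.657

Fisher z: atanh(0.63) = 0.741416, atanh(0.92) = 1.589027
z = (z_r − z_0)·√(n−3) = (0.741416 − 1.589027)·√299 = -0.847611 · 17.291616 = -14.657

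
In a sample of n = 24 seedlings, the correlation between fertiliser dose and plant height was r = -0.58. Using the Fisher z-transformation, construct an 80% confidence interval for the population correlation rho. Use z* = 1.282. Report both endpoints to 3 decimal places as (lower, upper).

(-0.736, -0.365)

z_r = atanh(-0.58) = -0.662463;  SE = 1/√(n−3) = 1/√21 = 0.218218
z-limits: -0.662463 ± 1.282·0.218218 = -0.662463 ± 0.279755 = [-0.942218, -0.382708]
ρ-limits: (tanh -0.942218, tanh -0.382708) = (-0.736, -0.365)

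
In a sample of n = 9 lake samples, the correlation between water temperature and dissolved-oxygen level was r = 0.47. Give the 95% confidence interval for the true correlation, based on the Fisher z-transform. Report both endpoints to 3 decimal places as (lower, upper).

(-0.282, 0.864)

Fisher z: z_r = atanh(r) = ½·ln((1+0.47)/(1−0.47)) = 0.510070
SE(z) = 1/√(n−3) = 1/√6 = 0.408248
95% ⇒ z* = 1.960; margin = 1.960·0.408248 = 0.800166
CI on z-scale: (-0.290096, 1.310236)
Back-transform: tanh(-0.290096) = -0.282223, tanh(1.310236) = 0.864335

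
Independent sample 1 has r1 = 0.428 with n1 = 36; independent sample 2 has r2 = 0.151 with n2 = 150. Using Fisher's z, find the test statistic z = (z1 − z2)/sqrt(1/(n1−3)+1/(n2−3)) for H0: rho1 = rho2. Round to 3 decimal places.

Fisher z-transforms: z1 = atanh(0.428) = 0.457446, z2 = atanh(0.151) = 0.152164; difference d = 0.305282
Var(d) = 1/33 + 1/147 = 0.0303030 + 0.0068027 = 0.0371057
z = d/√Var(d) = 0.305282 / √0.0371057 = 0.305282 / 0.192628 = 1.585

1.585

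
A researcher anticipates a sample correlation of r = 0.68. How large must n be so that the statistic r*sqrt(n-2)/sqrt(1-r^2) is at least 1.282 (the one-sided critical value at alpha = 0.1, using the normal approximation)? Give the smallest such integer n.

4

r√(n−2)/√(1−r²) ≥ 1.282  ⇔  n−2 ≥ (1.282)²·(1−r²)/r²
(1−r²)/r² = (1−0.4624)/0.4624 = 1.1626
n ≥ 2 + 1.643524·1.1626 = 2 + 1.9108 = 3.9108
⌈3.9108⌉ = 4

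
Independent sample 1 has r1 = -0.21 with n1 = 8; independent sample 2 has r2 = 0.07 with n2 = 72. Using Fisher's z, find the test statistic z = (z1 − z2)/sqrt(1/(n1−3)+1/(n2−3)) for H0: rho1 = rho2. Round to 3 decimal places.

-0.612

Fisher z-transforms: z1 = atanh(-0.21) = -0.213171, z2 = atanh(0.07) = 0.070115; difference d = -0.283286
Var(d) = 1/5 + 1/69 = 0.2000000 + 0.0144928 = 0.2144928
z = d/√Var(d) = -0.283286 / √0.2144928 = -0.283286 / 0.463134 = -0.612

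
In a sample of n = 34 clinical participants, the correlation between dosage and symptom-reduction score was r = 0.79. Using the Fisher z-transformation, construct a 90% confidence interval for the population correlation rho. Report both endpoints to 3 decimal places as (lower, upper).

z_r = atanh(0.79) = 1.071432;  SE = 1/√(n−3) = 1/√31 = 0.179605
z-limits: 1.071432 ± 1.645·0.179605 = 1.071432 ± 0.295450 = [0.775982, 1.366882]
ρ-limits: (tanh 0.775982, tanh 1.366882) = (0.650, 0.878)

(0.650, 0.878)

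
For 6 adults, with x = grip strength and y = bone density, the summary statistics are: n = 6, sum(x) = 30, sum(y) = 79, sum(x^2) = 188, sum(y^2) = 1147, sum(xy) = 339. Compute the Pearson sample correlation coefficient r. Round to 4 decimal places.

-0.8789

S_xy = nΣxy − ΣxΣy = 6·339 − 30·79 = 2034 − 2370 = -336
S_xx = nΣx² − (Σx)² = 6·188 − 30² = 1128 − 900 = 228
S_yy = nΣy² − (Σy)² = 6·1147 − 79² = 6882 − 6241 = 641
r = S_xy / √(S_xx·S_yy) = -336 / √(228·641) = -336 / √146148 = -336 / 382.2931 = -0.8789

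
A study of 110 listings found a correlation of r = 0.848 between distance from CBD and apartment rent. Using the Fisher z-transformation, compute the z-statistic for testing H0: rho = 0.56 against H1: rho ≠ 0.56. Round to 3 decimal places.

z_r = atanh(0.848) = 1.248989,  z_0 = atanh(0.56) = 0.632833
SE = 1/√(n−3) = 1/√107 = 0.096674
z = (z_r − z_0)/SE = (1.248989 − 0.632833) / 0.096674 = 0.616156 / 0.096674 = 6.374

6.374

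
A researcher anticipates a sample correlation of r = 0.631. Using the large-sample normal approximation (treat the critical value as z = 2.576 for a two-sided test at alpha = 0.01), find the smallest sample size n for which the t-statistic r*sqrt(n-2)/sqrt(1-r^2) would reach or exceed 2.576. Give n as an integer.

13

Need r·√(n−2)/√(1−r²) ≥ 2.576
√(n−2) ≥ 2.576·√(1−0.398161) / 0.631 = 2.576·0.775783 / 0.631 = 3.1671
n−2 ≥ 10.0305  ⇒  n ≥ 12.0305
Smallest integer n = 13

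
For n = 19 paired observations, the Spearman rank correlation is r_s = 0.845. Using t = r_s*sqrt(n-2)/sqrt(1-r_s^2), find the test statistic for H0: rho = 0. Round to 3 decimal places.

t = r_s·√(n−2) / √(1−r_s²) with r_s = 0.845, n = 19
  = 0.845·√17 / √(1 − 0.714025)
  = 0.845·4.123106 / 0.534766
  = 3.484025 / 0.534766 = 6.515

6.515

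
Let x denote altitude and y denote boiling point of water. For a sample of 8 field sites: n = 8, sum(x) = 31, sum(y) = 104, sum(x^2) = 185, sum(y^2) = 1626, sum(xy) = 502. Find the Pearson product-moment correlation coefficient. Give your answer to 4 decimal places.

S_xy = nΣxy − ΣxΣy = 8·502 − 31·104 = 4016 − 3224 = 792
S_xx = nΣx² − (Σx)² = 8·185 − 31² = 1480 − 961 = 519
S_yy = nΣy² − (Σy)² = 8·1626 − 104² = 13008 − 10816 = 2192
r = S_xy / √(S_xx·S_yy) = 792 / √(519·2192) = 792 / √1137648 = 792 / 1066.6058 = 0.7425

0.7425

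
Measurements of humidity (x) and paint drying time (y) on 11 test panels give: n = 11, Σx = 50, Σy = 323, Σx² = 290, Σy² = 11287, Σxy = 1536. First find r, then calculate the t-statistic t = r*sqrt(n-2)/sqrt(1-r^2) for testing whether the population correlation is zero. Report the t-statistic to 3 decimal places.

Numerator: nΣxy − (Σx)(Σy) = 11·1536 − (50)(323) = 746
Denominator: √[(nΣx²−(Σx)²)(nΣy²−(Σy)²)]
  nΣx²−(Σx)² = 11·290 − 2500 = 690;  nΣy²−(Σy)² = 11·11287 − 104329 = 19828
  √(690·19828) = √13681320 = 3698.8268
r = 746 / 3698.8268 = 0.2017
t = r·√(n−2)/√(1−r²) = 0.2017·√9 / √(1−0.040683) = 0.605100 / 0.979447 = 0.618

0.618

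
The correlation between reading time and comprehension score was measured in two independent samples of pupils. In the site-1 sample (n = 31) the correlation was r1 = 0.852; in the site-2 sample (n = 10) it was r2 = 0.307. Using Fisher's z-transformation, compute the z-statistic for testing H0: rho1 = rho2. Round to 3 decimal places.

2.239

Fisher z-transforms: z1 = atanh(0.852) = 1.263405, z2 = atanh(0.307) = 0.317230; difference d = 0.946175
Var(d) = 1/28 + 1/7 = 0.0357143 + 0.1428571 = 0.1785714
z = d/√Var(d) = 0.946175 / √0.1785714 = 0.946175 / 0.422577 = 2.239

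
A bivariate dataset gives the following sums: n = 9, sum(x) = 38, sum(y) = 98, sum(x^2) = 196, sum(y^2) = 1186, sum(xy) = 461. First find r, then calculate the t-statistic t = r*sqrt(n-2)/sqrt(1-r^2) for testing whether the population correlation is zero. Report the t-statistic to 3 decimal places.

S_xy = nΣxy − ΣxΣy = 9·461 − 38·98 = 4149 − 3724 = 425
S_xx = nΣx² − (Σx)² = 9·196 − 38² = 1764 − 1444 = 320
S_yy = nΣy² − (Σy)² = 9·1186 − 98² = 10674 − 9604 = 1070
r = S_xy / √(S_xx·S_yy) = 425 / √(320·1070) = 425 / √342400 = 425 / 585.1496 = 0.7263
t = r·√(n−2)/√(1−r²) = 0.7263·√7 / √(1−0.527512) = 1.921609 / 0.687378 = 2.796

2.796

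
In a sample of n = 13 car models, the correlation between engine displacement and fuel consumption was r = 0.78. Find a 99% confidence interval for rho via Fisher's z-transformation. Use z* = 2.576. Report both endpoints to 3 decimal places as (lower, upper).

(0.227, 0.953)

z_r = atanh(0.78) = 1.045371;  SE = 1/√(n−3) = 1/√10 = 0.316228
z-limits: 1.045371 ± 2.576·0.316228 = 1.045371 ± 0.814603 = [0.230768, 1.859974]
ρ-limits: (tanh 0.230768, tanh 1.859974) = (0.227, 0.953)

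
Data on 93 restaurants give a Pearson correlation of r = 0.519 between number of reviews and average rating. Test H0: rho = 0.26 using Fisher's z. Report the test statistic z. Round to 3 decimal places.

z_r = atanh(0.519) = 0.574970,  z_0 = atanh(0.26) = 0.266108
SE = 1/√(n−3) = 1/√90 = 0.105409
z = (z_r − z_0)/SE = (0.574970 − 0.266108) / 0.105409 = 0.308862 / 0.105409 = 2.930

2.930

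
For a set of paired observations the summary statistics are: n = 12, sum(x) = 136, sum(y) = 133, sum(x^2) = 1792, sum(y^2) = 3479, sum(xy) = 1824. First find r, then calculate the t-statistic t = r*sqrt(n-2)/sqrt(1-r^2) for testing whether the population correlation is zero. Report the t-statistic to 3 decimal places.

S_xy = nΣxy − ΣxΣy = 12·1824 − 136·133 = 21888 − 18088 = 3800
S_xx = nΣx² − (Σx)² = 12·1792 − 136² = 21504 − 18496 = 3008
S_yy = nΣy² − (Σy)² = 12·3479 − 133² = 41748 − 17689 = 24059
r = S_xy / √(S_xx·S_yy) = 3800 / √(3008·24059) = 3800 / √72369472 = 3800 / 8507.0249 = 0.4467
t = r·√(n−2)/√(1−r²) = 0.4467·√10 / √(1−0.199541) = 1.412589 / 0.894684 = 1.579

1.579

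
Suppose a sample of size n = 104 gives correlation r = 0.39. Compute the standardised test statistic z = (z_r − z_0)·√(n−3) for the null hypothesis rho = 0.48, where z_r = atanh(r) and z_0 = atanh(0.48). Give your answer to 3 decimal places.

-1.117

Fisher z: atanh(0.39) = 0.411800, atanh(0.48) = 0.522984
z = (z_r − z_0)·√(n−3) = (0.411800 − 0.522984)·√101 = -0.111184 · 10.049876 = -1.117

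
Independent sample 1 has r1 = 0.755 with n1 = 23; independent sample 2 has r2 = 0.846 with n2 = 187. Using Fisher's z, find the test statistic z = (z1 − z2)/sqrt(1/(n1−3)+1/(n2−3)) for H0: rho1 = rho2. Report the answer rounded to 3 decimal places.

-1.093

z1 = atanh(0.755) = 0.984483,  z2 = atanh(0.846) = 1.241912
SE = √(1/(n1−3) + 1/(n2−3)) = √(1/20 + 1/184) = √(0.0500000 + 0.0054348) = √0.0554348 = 0.235446
z = (z1 − z2)/SE = (0.984483 − 1.241912) / 0.235446 = -0.257429 / 0.235446 = -1.093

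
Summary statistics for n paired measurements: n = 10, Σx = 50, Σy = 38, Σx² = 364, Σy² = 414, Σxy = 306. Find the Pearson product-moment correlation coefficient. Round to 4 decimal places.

Numerator: nΣxy − (Σx)(Σy) = 10·306 − (50)(38) = 1160
Denominator: √[(nΣx²−(Σx)²)(nΣy²−(Σy)²)]
  nΣx²−(Σx)² = 10·364 − 2500 = 1140;  nΣy²−(Σy)² = 10·414 − 1444 = 2696
  √(1140·2696) = √3073440 = 1753.1229
r = 1160 / 1753.1229 = 0.6617

0.6617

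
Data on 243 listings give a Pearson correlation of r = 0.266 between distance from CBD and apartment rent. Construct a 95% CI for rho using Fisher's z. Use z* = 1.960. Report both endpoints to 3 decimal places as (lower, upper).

Fisher z: z_r = atanh(r) = ½·ln((1+0.266)/(1−0.266)) = 0.272554
SE(z) = 1/√(n−3) = 1/√240 = 0.064550
95% ⇒ z* = 1.960; margin = 1.960·0.064550 = 0.126518
CI on z-scale: (0.146036, 0.399072)
Back-transform: tanh(0.146036) = 0.145007, tanh(0.399072) = 0.379155

(0.145, 0.379)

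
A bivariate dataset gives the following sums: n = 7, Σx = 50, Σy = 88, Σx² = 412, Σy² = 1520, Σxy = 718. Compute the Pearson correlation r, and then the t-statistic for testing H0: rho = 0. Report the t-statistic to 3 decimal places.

1.649

Numerator: nΣxy − (Σx)(Σy) = 7·718 − (50)(88) = 626
Denominator: √[(nΣx²−(Σx)²)(nΣy²−(Σy)²)]
  nΣx²−(Σx)² = 7·412 − 2500 = 384;  nΣy²−(Σy)² = 7·1520 − 7744 = 2896
  √(384·2896) = √1112064 = 1054.5445
r = 626 / 1054.5445 = 0.5936
t = r·√(n−2)/√(1−r²) = 0.5936·√5 / √(1−0.352361) = 1.327330 / 0.804760 = 1.649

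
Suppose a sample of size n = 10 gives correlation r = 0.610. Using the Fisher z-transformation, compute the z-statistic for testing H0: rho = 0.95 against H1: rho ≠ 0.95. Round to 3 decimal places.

-2.971

Fisher z: atanh(0.610) = 0.708921, atanh(0.95) = 1.831781
z = (z_r − z_0)·√(n−3) = (0.708921 − 1.831781)·√7 = -1.122860 · 2.645751 = -2.971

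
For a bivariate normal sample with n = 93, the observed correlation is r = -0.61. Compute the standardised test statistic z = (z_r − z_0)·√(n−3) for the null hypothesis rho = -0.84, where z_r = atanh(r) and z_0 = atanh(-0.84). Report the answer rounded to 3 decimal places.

z_r = atanh(-0.61) = -0.708921,  z_0 = atanh(-0.84) = -1.221174
SE = 1/√(n−3) = 1/√90 = 0.105409
z = (z_r − z_0)/SE = (-0.708921 − (-1.221174)) / 0.105409 = 0.512253 / 0.105409 = 4.860

4.860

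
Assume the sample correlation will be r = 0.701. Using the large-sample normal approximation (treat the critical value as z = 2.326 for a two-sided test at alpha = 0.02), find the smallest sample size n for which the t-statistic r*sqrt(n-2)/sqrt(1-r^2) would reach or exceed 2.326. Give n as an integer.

Need r·√(n−2)/√(1−r²) ≥ 2.326
√(n−2) ≥ 2.326·√(1−0.491401) / 0.701 = 2.326·0.713161 / 0.701 = 2.3664
n−2 ≥ 5.5998  ⇒  n ≥ 7.5998
Smallest integer n = 8

8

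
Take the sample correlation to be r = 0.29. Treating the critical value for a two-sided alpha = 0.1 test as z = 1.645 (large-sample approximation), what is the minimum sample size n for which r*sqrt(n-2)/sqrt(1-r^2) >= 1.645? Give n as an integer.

r√(n−2)/√(1−r²) ≥ 1.645  ⇔  n−2 ≥ (1.645)²·(1−r²)/r²
(1−r²)/r² = (1−0.0841)/0.0841 = 10.8906
n ≥ 2 + 2.706025·10.8906 = 2 + 29.4702 = 31.4702
⌈31.4702⌉ = 32

32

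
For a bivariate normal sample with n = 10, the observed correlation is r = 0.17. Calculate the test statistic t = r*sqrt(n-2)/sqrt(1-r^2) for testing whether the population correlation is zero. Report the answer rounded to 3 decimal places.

0.488

t = r·√(n−2) / √(1−r²) with r = 0.17, n = 10
  = 0.17·√8 / √(1 − 0.0289)
  = 0.17·2.828427 / 0.985444
  = 0.480833 / 0.985444 = 0.488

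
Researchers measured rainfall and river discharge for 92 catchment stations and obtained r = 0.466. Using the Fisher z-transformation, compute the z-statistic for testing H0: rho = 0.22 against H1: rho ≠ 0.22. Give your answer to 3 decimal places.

2.654

z_r = atanh(0.466) = 0.504949,  z_0 = atanh(0.22) = 0.223656
SE = 1/√(n−3) = 1/√89 = 0.106000
z = (z_r − z_0)/SE = (0.504949 − 0.223656) / 0.106000 = 0.281293 / 0.106000 = 2.654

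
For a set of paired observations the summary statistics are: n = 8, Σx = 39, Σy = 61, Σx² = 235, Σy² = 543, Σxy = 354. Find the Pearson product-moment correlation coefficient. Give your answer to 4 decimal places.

Numerator: nΣxy − (Σx)(Σy) = 8·354 − (39)(61) = 453
Denominator: √[(nΣx²−(Σx)²)(nΣy²−(Σy)²)]
  nΣx²−(Σx)² = 8·235 − 1521 = 359;  nΣy²−(Σy)² = 8·543 − 3721 = 623
  √(359·623) = √223657 = 472.9239
r = 453 / 472.9239 = 0.9579

0.9579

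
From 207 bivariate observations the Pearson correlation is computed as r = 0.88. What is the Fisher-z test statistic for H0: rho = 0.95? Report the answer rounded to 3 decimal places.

Fisher z: atanh(0.88) = 1.375768, atanh(0.95) = 1.831781
z = (z_r − z_0)·√(n−3) = (1.375768 − 1.831781)·√204 = -0.456013 · 14.282857 = -6.513

-6.513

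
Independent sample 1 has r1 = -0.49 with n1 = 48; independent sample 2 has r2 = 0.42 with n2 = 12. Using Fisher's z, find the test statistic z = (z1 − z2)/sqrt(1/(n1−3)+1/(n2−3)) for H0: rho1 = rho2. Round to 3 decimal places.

-2.694

z1 = atanh(-0.49) = -0.536060,  z2 = atanh(0.42) = 0.447692
SE = √(1/(n1−3) + 1/(n2−3)) = √(1/45 + 1/9) = √(0.0222222 + 0.1111111) = √0.1333333 = 0.365148
z = (z1 − z2)/SE = (-0.536060 − 0.447692) / 0.365148 = -0.983752 / 0.365148 = -2.694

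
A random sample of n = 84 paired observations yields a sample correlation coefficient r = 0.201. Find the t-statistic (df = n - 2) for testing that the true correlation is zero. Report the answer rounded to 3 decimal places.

1.858

t = r·√(n−2) / √(1−r²) with r = 0.201, n = 84
  = 0.201·√82 / √(1 − 0.040401)
  = 0.201·9.055385 / 0.979591
  = 1.820132 / 0.979591 = 1.858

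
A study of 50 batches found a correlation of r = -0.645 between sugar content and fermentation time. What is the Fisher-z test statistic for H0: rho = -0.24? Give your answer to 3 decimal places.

-3.578

Fisher z: atanh(-0.645) = -0.766689, atanh(-0.24) = -0.244774
z = (z_r − z_0)·√(n−3) = (-0.766689 − (-0.244774))·√47 = -0.521915 · 6.855655 = -3.578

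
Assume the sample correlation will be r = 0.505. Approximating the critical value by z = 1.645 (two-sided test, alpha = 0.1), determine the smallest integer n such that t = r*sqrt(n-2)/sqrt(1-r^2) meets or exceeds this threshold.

10

Need r·√(n−2)/√(1−r²) ≥ 1.645
√(n−2) ≥ 1.645·√(1−0.255025) / 0.505 = 1.645·0.863119 / 0.505 = 2.8115
n−2 ≥ 7.9045  ⇒  n ≥ 9.9045
Smallest integer n = 10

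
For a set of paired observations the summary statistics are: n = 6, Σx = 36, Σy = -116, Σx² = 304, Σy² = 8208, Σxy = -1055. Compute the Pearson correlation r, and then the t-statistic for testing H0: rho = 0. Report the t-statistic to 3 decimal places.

Numerator: nΣxy − (Σx)(Σy) = 6·(-1055) − (36)(-116) = -2154
Denominator: √[(nΣx²−(Σx)²)(nΣy²−(Σy)²)]
  nΣx²−(Σx)² = 6·304 − 1296 = 528;  nΣy²−(Σy)² = 6·8208 − 13456 = 35792
  √(528·35792) = √18898176 = 4347.2032
r = -2154 / 4347.2032 = -0.4955
t = r·√(n−2)/√(1−r²) = -0.4955·√4 / √(1−0.245520) = -0.991000 / 0.868608 = -1.141

-1.141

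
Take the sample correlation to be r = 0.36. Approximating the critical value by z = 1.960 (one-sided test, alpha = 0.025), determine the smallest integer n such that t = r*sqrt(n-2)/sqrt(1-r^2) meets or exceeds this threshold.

Need r·√(n−2)/√(1−r²) ≥ 1.960
√(n−2) ≥ 1.960·√(1−0.1296) / 0.36 = 1.960·0.932952 / 0.36 = 5.0794
n−2 ≥ 25.8003  ⇒  n ≥ 27.8003
Smallest integer n = 28

28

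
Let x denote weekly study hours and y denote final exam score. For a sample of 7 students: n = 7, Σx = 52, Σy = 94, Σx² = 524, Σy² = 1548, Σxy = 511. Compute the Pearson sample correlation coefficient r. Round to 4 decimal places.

S_xy = nΣxy − ΣxΣy = 7·511 − 52·94 = 3577 − 4888 = -1311
S_xx = nΣx² − (Σx)² = 7·524 − 52² = 3668 − 2704 = 964
S_yy = nΣy² − (Σy)² = 7·1548 − 94² = 10836 − 8836 = 2000
r = S_xy / √(S_xx·S_yy) = -1311 / √(964·2000) = -1311 / √1928000 = -1311 / 1388.5244 = -0.9442

-0.9442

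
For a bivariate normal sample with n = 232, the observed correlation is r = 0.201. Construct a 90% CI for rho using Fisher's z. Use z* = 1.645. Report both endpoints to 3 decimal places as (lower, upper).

Fisher z: z_r = atanh(r) = ½·ln((1+0.201)/(1−0.201)) = 0.203774
SE(z) = 1/√(n−3) = 1/√229 = 0.066082
90% ⇒ z* = 1.645; margin = 1.645·0.066082 = 0.108705
CI on z-scale: (0.095069, 0.312479)
Back-transform: tanh(0.095069) = 0.094784, tanh(0.312479) = 0.302691

(0.095, 0.303)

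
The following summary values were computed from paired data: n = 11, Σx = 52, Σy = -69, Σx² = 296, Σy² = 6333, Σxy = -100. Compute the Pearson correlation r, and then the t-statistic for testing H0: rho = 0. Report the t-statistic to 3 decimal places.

1.371

Numerator: nΣxy − (Σx)(Σy) = 11·(-100) − (52)(-69) = 2488
Denominator: √[(nΣx²−(Σx)²)(nΣy²−(Σy)²)]
  nΣx²−(Σx)² = 11·296 − 2704 = 552;  nΣy²−(Σy)² = 11·6333 − 4761 = 64902
  √(552·64902) = √35825904 = 5985.4744
r = 2488 / 5985.4744 = 0.4157
t = r·√(n−2)/√(1−r²) = 0.4157·√9 / √(1−0.172806) = 1.247100 / 0.909502 = 1.371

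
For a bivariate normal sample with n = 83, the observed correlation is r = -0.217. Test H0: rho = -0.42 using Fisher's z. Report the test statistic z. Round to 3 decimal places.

Fisher z: atanh(-0.217) = -0.220506, atanh(-0.42) = -0.447692
z = (z_r − z_0)·√(n−3) = (-0.220506 − (-0.447692))·√80 = 0.227186 · 8.944272 = 2.032

2.032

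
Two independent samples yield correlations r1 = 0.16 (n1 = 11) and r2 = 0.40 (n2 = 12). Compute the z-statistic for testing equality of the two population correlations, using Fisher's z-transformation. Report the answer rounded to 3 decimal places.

Fisher z-transforms: z1 = atanh(0.16) = 0.161387, z2 = atanh(0.40) = 0.423649; difference d = -0.262262
Var(d) = 1/8 + 1/9 = 0.1250000 + 0.1111111 = 0.2361111
z = d/√Var(d) = -0.262262 / √0.2361111 = -0.262262 / 0.485913 = -0.540

-0.540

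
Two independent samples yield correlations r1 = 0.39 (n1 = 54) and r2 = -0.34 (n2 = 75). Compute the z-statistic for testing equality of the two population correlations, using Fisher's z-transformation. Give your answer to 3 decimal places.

z1 = atanh(0.39) = 0.411800,  z2 = atanh(-0.34) = -0.354093
SE = √(1/(n1−3) + 1/(n2−3)) = √(1/51 + 1/72) = √(0.0196078 + 0.0138889) = √0.0334967 = 0.183021
z = (z1 − z2)/SE = (0.411800 − (-0.354093)) / 0.183021 = 0.765893 / 0.183021 = 4.185

4.185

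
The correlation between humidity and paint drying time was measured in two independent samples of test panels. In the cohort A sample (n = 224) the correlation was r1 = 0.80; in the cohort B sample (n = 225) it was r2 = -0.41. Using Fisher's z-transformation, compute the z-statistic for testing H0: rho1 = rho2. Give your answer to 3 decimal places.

16.146

Fisher z-transforms: z1 = atanh(0.80) = 1.098612, z2 = atanh(-0.41) = -0.435611; difference d = 1.534223
Var(d) = 1/221 + 1/222 = 0.0045249 + 0.0045045 = 0.0090294
z = d/√Var(d) = 1.534223 / √0.0090294 = 1.534223 / 0.095023 = 16.146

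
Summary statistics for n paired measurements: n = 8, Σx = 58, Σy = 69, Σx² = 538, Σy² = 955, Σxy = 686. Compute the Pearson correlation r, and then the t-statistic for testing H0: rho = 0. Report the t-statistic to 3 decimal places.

S_xy = nΣxy − ΣxΣy = 8·686 − 58·69 = 5488 − 4002 = 1486
S_xx = nΣx² − (Σx)² = 8·538 − 58² = 4304 − 3364 = 940
S_yy = nΣy² − (Σy)² = 8·955 − 69² = 7640 − 4761 = 2879
r = S_xy / √(S_xx·S_yy) = 1486 / √(940·2879) = 1486 / √2706260 = 1486 / 1645.0714 = 0.9033
t = r·√(n−2)/√(1−r²) = 0.9033·√6 / √(1−0.815951) = 2.212624 / 0.429009 = 5.158

5.158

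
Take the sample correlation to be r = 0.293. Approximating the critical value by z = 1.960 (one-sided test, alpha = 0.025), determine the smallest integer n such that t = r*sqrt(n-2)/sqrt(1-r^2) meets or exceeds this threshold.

Need r·√(n−2)/√(1−r²) ≥ 1.960
√(n−2) ≥ 1.960·√(1−0.085849) / 0.293 = 1.960·0.956112 / 0.293 = 6.3958
n−2 ≥ 40.9063  ⇒  n ≥ 42.9063
Smallest integer n = 43

43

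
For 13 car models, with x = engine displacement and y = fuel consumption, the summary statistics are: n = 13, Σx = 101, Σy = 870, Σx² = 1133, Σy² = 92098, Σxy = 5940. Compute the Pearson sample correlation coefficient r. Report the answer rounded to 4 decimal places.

S_xy = nΣxy − ΣxΣy = 13·5940 − 101·870 = 77220 − 87870 = -10650
S_xx = nΣx² − (Σx)² = 13·1133 − 101² = 14729 − 10201 = 4528
S_yy = nΣy² − (Σy)² = 13·92098 − 870² = 1197274 − 756900 = 440374
r = S_xy / √(S_xx·S_yy) = -10650 / √(4528·440374) = -10650 / √1994013472 = -10650 / 44654.3780 = -0.2385

-0.2385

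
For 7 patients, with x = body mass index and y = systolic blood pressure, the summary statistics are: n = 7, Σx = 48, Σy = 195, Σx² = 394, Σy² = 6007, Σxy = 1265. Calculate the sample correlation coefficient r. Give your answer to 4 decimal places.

-0.3736

Numerator: nΣxy − (Σx)(Σy) = 7·1265 − (48)(195) = -505
Denominator: √[(nΣx²−(Σx)²)(nΣy²−(Σy)²)]
  nΣx²−(Σx)² = 7·394 − 2304 = 454;  nΣy²−(Σy)² = 7·6007 − 38025 = 4024
  √(454·4024) = √1826896 = 1351.6272
r = -505 / 1351.6272 = -0.3736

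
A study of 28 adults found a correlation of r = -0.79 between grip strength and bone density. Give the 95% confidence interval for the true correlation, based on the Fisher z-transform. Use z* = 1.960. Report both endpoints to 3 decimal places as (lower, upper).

z_r = atanh(-0.79) = -1.071432;  SE = 1/√(n−3) = 1/√25 = 0.200000
z-limits: -1.071432 ± 1.960·0.200000 = -1.071432 ± 0.392000 = [-1.463432, -0.679432]
ρ-limits: (tanh -1.463432, tanh -0.679432) = (-0.898, -0.591)

(-0.898, -0.591)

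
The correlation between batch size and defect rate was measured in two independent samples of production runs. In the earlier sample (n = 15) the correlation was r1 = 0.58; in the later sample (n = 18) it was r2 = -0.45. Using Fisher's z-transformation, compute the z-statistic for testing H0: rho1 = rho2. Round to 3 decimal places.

2.962

z1 = atanh(0.58) = 0.662463,  z2 = atanh(-0.45) = -0.484700
SE = √(1/(n1−3) + 1/(n2−3)) = √(1/12 + 1/15) = √(0.0833333 + 0.0666667) = √0.1500000 = 0.387298
z = (z1 − z2)/SE = (0.662463 − (-0.484700)) / 0.387298 = 1.147163 / 0.387298 = 2.962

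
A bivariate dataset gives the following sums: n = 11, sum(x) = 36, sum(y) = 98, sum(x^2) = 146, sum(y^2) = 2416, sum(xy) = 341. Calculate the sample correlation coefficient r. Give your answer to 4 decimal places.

0.0972

Numerator: nΣxy − (Σx)(Σy) = 11·341 − (36)(98) = 223
Denominator: √[(nΣx²−(Σx)²)(nΣy²−(Σy)²)]
  nΣx²−(Σx)² = 11·146 − 1296 = 310;  nΣy²−(Σy)² = 11·2416 − 9604 = 16972
  √(310·16972) = √5261320 = 2293.7567
r = 223 / 2293.7567 = 0.0972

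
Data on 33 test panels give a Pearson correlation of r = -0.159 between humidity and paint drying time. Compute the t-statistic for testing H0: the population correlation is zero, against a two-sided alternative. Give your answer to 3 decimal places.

1 − r² = 1 − 0.025281 = 0.974719;  √(1−r²) = 0.987279
√(n−2) = √31 = 5.567764
t = r·√(n−2)/√(1−r²) = -0.159 · 5.567764 / 0.987279 = -0.897

-0.897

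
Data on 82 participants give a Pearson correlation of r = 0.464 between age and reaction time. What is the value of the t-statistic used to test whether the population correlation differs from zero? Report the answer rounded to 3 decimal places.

t = r·√(n−2) / √(1−r²) with r = 0.464, n = 82
  = 0.464·√80 / √(1 − 0.215296)
  = 0.464·8.944272 / 0.885835
  = 4.150142 / 0.885835 = 4.685

4.685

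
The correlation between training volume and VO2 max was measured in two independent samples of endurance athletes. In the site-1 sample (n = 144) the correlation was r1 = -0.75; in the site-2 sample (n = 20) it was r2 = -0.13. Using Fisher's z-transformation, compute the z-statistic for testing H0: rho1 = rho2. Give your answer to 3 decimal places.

Fisher z-transforms: z1 = atanh(-0.75) = -0.972955, z2 = atanh(-0.13) = -0.130740; difference d = -0.842215
Var(d) = 1/141 + 1/17 = 0.0070922 + 0.0588235 = 0.0659157
z = d/√Var(d) = -0.842215 / √0.0659157 = -0.842215 / 0.256741 = -3.280

-3.280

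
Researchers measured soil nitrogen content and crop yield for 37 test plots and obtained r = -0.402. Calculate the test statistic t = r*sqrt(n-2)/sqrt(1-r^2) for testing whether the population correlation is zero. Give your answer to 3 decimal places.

t = r·√(n−2) / √(1−r²) with r = -0.402, n = 37
  = -0.402·√35 / √(1 − 0.161604)
  = -0.402·5.916080 / 0.915640
  = -2.378264 / 0.915640 = -2.597

-2.597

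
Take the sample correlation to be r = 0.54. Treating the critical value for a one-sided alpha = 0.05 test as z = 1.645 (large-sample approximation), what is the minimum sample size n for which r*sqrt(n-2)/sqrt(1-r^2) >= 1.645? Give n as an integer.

Need r·√(n−2)/√(1−r²) ≥ 1.645
√(n−2) ≥ 1.645·√(1−0.2916) / 0.54 = 1.645·0.841665 / 0.54 = 2.5640
n−2 ≥ 6.5741  ⇒  n ≥ 8.5741
Smallest integer n = 9

9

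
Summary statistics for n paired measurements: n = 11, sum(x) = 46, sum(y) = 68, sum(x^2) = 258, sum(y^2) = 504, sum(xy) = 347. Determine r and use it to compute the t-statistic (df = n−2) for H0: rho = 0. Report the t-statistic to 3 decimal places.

S_xy = nΣxy − ΣxΣy = 11·347 − 46·68 = 3817 − 3128 = 689
S_xx = nΣx² − (Σx)² = 11·258 − 46² = 2838 − 2116 = 722
S_yy = nΣy² − (Σy)² = 11·504 − 68² = 5544 − 4624 = 920
r = S_xy / √(S_xx·S_yy) = 689 / √(722·920) = 689 / √664240 = 689 / 815.0092 = 0.8454
t = r·√(n−2)/√(1−r²) = 0.8454·√9 / √(1−0.714701) = 2.536200 / 0.534134 = 4.748

4.748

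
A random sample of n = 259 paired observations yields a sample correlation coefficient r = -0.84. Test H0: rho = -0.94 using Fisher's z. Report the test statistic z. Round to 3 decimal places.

Fisher z: atanh(-0.84) = -1.221174, atanh(-0.94) = -1.738049
z = (z_r − z_0)·√(n−3) = (-1.221174 − (-1.738049))·√256 = 0.516875 · 16.000000 = 8.270

8.270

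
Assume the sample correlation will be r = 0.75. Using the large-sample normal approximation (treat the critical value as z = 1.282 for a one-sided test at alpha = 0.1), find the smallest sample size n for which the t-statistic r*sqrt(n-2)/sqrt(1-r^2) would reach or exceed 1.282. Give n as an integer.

r√(n−2)/√(1−r²) ≥ 1.282  ⇔  n−2 ≥ (1.282)²·(1−r²)/r²
(1−r²)/r² = (1−0.5625)/0.5625 = 0.7778
n ≥ 2 + 1.643524·0.7778 = 2 + 1.2783 = 3.2783
⌈3.2783⌉ = 4

4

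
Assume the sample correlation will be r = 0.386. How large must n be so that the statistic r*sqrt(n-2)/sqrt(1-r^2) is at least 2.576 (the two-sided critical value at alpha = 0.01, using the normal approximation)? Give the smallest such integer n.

40

r√(n−2)/√(1−r²) ≥ 2.576  ⇔  n−2 ≥ (2.576)²·(1−r²)/r²
(1−r²)/r² = (1−0.148996)/0.148996 = 5.7116
n ≥ 2 + 6.635776·5.7116 = 2 + 37.9009 = 39.9009
⌈39.9009⌉ = 40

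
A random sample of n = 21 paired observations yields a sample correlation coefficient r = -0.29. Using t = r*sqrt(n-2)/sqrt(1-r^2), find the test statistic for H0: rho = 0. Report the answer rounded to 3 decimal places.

1 − r² = 1 − 0.0841 = 0.9159;  √(1−r²) = 0.957027
√(n−2) = √19 = 4.358899
t = r·√(n−2)/√(1−r²) = -0.29 · 4.358899 / 0.957027 = -1.321

-1.321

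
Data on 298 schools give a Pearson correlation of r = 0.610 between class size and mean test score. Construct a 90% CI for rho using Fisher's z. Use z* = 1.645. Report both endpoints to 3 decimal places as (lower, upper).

(0.546, 0.667)

Fisher z: z_r = atanh(r) = ½·ln((1+0.610)/(1−0.610)) = 0.708921
SE(z) = 1/√(n−3) = 1/√295 = 0.058222
90% ⇒ z* = 1.645; margin = 1.645·0.058222 = 0.095775
CI on z-scale: (0.613146, 0.804696)
Back-transform: tanh(0.613146) = 0.546338, tanh(0.804696) = 0.666654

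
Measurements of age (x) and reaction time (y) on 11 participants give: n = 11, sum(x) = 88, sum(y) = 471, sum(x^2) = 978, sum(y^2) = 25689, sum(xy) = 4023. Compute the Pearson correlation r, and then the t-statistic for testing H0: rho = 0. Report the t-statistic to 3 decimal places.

0.636

Numerator: nΣxy − (Σx)(Σy) = 11·4023 − (88)(471) = 2805
Denominator: √[(nΣx²−(Σx)²)(nΣy²−(Σy)²)]
  nΣx²−(Σx)² = 11·978 − 7744 = 3014;  nΣy²−(Σy)² = 11·25689 − 221841 = 60738
  √(3014·60738) = √183064332 = 13530.1268
r = 2805 / 13530.1268 = 0.2073
t = r·√(n−2)/√(1−r²) = 0.2073·√9 / √(1−0.042973) = 0.621900 / 0.978278 = 0.636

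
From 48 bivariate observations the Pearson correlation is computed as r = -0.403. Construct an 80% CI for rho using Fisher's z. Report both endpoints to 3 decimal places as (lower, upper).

z_r = atanh(-0.403) = -0.427225;  SE = 1/√(n−3) = 1/√45 = 0.149071
z-limits: -0.427225 ± 1.282·0.149071 = -0.427225 ± 0.191109 = [-0.618334, -0.236116]
ρ-limits: (tanh -0.618334, tanh -0.236116) = (-0.550, -0.232)

(-0.550, -0.232)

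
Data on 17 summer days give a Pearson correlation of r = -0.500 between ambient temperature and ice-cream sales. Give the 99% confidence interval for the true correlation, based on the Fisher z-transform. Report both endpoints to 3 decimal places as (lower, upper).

(-0.845, 0.138)

z_r = atanh(-0.500) = -0.549306;  SE = 1/√(n−3) = 1/√14 = 0.267261
z-limits: -0.549306 ± 2.576·0.267261 = -0.549306 ± 0.688464 = [-1.237770, 0.139158]
ρ-limits: (tanh -1.237770, tanh 0.139158) = (-0.845, 0.138)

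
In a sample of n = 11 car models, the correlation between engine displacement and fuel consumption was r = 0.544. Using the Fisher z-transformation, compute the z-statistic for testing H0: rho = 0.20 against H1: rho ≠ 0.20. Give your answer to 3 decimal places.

1.151

z_r = atanh(0.544) = 0.609819,  z_0 = atanh(0.20) = 0.202733
SE = 1/√(n−3) = 1/√8 = 0.353553
z = (z_r − z_0)/SE = (0.609819 − 0.202733) / 0.353553 = 0.407086 / 0.353553 = 1.151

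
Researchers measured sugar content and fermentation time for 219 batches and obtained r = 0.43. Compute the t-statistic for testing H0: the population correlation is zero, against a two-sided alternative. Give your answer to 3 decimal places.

7.016

1 − r² = 1 − 0.1849 = 0.8151;  √(1−r²) = 0.902829
√(n−2) = √217 = 14.730920
t = r·√(n−2)/√(1−r²) = 0.43 · 14.730920 / 0.902829 = 7.016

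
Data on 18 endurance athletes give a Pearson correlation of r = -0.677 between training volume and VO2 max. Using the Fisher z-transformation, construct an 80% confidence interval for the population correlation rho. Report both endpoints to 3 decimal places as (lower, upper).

z_r = atanh(-0.677) = -0.823555;  SE = 1/√(n−3) = 1/√15 = 0.258199
z-limits: -0.823555 ± 1.282·0.258199 = -0.823555 ± 0.331011 = [-1.154566, -0.492544]
ρ-limits: (tanh -1.154566, tanh -0.492544) = (-0.819, -0.456)

(-0.819, -0.456)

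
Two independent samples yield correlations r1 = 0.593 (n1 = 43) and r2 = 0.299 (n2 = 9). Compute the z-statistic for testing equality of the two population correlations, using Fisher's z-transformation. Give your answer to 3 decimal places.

z1 = atanh(0.593) = 0.682281,  z2 = atanh(0.299) = 0.308421
SE = √(1/(n1−3) + 1/(n2−3)) = √(1/40 + 1/6) = √(0.0250000 + 0.1666667) = √0.1916667 = 0.437798
z = (z1 − z2)/SE = (0.682281 − 0.308421) / 0.437798 = 0.373860 / 0.437798 = 0.854

0.854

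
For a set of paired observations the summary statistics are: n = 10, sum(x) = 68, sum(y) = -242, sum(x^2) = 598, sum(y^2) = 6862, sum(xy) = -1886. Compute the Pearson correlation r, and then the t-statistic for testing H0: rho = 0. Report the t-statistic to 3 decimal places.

S_xy = nΣxy − ΣxΣy = 10·(-1886) − 68·(-242) = -18860 − (-16456) = -2404
S_xx = nΣx² − (Σx)² = 10·598 − 68² = 5980 − 4624 = 1356
S_yy = nΣy² − (Σy)² = 10·6862 − (-242)² = 68620 − 58564 = 10056
r = S_xy / √(S_xx·S_yy) = -2404 / √(1356·10056) = -2404 / √13635936 = -2404 / 3692.6868 = -0.6510
t = r·√(n−2)/√(1−r²) = -0.6510·√8 / √(1−0.423801) = -1.841306 / 0.759078 = -2.426

-2.426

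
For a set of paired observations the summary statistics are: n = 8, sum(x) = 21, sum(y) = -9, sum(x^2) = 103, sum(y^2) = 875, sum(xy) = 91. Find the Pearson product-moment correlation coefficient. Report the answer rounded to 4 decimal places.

0.5633

Numerator: nΣxy − (Σx)(Σy) = 8·91 − (21)(-9) = 917
Denominator: √[(nΣx²−(Σx)²)(nΣy²−(Σy)²)]
  nΣx²−(Σx)² = 8·103 − 441 = 383;  nΣy²−(Σy)² = 8·875 − 81 = 6919
  √(383·6919) = √2649977 = 1627.8750
r = 917 / 1627.8750 = 0.5633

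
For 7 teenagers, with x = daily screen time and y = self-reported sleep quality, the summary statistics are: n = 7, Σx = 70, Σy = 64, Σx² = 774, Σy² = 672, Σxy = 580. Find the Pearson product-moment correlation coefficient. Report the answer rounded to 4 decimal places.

-0.7484

Numerator: nΣxy − (Σx)(Σy) = 7·580 − (70)(64) = -420
Denominator: √[(nΣx²−(Σx)²)(nΣy²−(Σy)²)]
  nΣx²−(Σx)² = 7·774 − 4900 = 518;  nΣy²−(Σy)² = 7·672 − 4096 = 608
  √(518·608) = √314944 = 561.1987
r = -420 / 561.1987 = -0.7484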